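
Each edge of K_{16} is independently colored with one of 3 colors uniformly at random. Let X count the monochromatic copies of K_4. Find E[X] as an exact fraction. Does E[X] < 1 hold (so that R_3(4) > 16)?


E[X] = C(16, 4) · 3^{1 − 6} = 1820 · 3^{−5} = 1820/243.
As a reduced fraction: E[X] = 1820/243 ≈ 7.490.
Is E[X] < 1? NO.
Since E[X] ≥ 1, the first-moment bound is inconclusive at n = 16; it does NOT by itself certify R_3(4) > 16.

E[X] = 1820/243 ≈ 7.490; E[X] ≥ 1; first-moment method inconclusive here.


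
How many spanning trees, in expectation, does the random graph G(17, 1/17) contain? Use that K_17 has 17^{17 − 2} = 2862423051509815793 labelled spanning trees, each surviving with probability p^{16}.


K_17 has 17^{17 − 2} = 2862423051509815793 labelled spanning trees.
For each such spanning tree H, let X_H = 1 if all 16 edges of H are present in G. Then P[X_H = 1] = p^{16} = (1/17)^{16} = 1/48661191875666868481.
By linearity of expectation: E[X] = Σ_H E[X_H] = 2862423051509815793 · p^{16} = 2862423051509815793 · 1/48661191875666868481 = 1/17.
Numerically: E[X] ≈ 0.05882.

E[X] = 2862423051509815793 · (1/17)^{16} = 1/17 ≈ 0.05882.


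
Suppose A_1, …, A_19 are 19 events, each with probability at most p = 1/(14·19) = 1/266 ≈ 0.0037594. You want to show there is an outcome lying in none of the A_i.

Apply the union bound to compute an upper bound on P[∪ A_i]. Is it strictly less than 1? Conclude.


Union bound: P[∪_{i=1}^{19} A_i] ≤ Σ_i P[A_i] ≤ 19·p = 19·(1/266) = 1/14.
Numerically: 1/14 ≈ 0.0714286.
Is 1/14 < 1? YES.
Since P[∪ A_i] ≤ 1/14 < 1, the complement has P[∩ A_i^c] ≥ 1 − 1/14 = 13/14 > 0, so some outcome avoids every A_i.

19·p = 1/14 ≈ 0.0714286; existence CERTIFIED by the union bound.


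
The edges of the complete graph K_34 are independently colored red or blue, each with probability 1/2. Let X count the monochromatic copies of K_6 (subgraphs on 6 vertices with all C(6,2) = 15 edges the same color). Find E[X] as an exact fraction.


Let X = Σ_S X_S over the C(34, 6) = 1344904 subsets S of size 6, where X_S = 1 if the K_6 on S is monochromatic.
For a fixed S, the K_6 on S has C(6, 2) = 15 edges. P[all 15 edges red] = (1/2)^15, and likewise for blue, so P[monochromatic] = 2·(1/2)^15 = 2^{1 − 15} = 1/16384.
By linearity: E[X] = C(34, 6) · 2^{1 − 15} = 1344904 · 1/16384 = 168113/2048.
Numerically: E[X] ≈ 82.08643.

E[X] = C(34,6)·2^(1−C(6,2)) = 168113/2048 ≈ 82.08643.


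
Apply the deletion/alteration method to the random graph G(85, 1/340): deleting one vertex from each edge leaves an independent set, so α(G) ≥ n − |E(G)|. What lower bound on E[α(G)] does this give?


E[|E(G)|] = C(85, 2)·p = 3570 · (1/340) = 21/2.
E[α(G)] ≥ n − E[|E(G)|] = 85 − 21/2 = 149/2.
Numerically: ≈ 74.500000.
(This is only a lower bound; the true E[α(G)] may be larger.)

E[α(G)] ≥ 149/2 ≈ 74.500000.


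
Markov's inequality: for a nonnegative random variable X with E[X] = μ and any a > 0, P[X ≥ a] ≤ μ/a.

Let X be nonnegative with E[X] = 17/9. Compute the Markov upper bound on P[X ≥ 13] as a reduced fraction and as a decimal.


μ = E[X] = 17/9, a = 13.
Markov: P[X ≥ 13] ≤ μ/a = (17/9)/13 = 17/117.
Numerically: ≈ 0.145299.
(Since a = 13 > μ = 1.888889, the bound 17/117 is < 1 and informative.)

P[X ≥ 13] ≤ 17/117 ≈ 0.145299.


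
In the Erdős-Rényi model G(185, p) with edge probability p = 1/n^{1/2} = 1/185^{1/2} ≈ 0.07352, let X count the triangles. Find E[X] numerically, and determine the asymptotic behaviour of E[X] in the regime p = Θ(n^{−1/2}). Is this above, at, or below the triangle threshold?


Number of potential triangles: C(185, 3) = 1038220.
Each occurs with probability p³ ≈ (0.07352)³ ≈ 3.974133e-04.
By linearity: E[X] = C(185, 3)·p³ ≈ 1038220 · 3.974133e-04 ≈ 412.6024.
Since α = 1/2 < 1, p = c/n^{1/2} ≫ 1/n is above the triangle threshold p ~ 1/n. Asymptotically E[X] ~ (c³/6)·n^{3(1−α)} = (1³/6)·n^{1.5} → ∞; triangles are abundant w.h.p.

E[X] ≈ 412.6024; in regime p = Θ(1/n^{1/2}) E[X] diverges (above the triangle threshold p ~ 1/n).


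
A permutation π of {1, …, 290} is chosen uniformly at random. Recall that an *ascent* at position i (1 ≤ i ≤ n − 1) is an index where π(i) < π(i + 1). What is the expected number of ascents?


Write X = Σ X_I over i = 1, …, 289, with X_I the indicator of one ascent.
There are 289 indicators.
For each fixed i, the pair (π(i), π(i+1)) is a uniformly random ordered pair of distinct values from {1, …, 290}; by symmetry P[π(i) < π(i+1)] = 1/2.
By linearity: E[X] = 289 · (1/2) = (290 − 1) · (1/2) = 289/2 ≈ 144.500.

E[X] = 289/2 = 144.500.


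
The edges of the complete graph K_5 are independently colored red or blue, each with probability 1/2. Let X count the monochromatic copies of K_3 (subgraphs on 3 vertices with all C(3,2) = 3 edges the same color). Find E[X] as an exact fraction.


Let X = Σ_S X_S over the C(5, 3) = 10 subsets S of size 3, where X_S = 1 if the K_3 on S is monochromatic.
For a fixed S, the K_3 on S has C(3, 2) = 3 edges. P[all 3 edges red] = (1/2)^3, and likewise for blue, so P[monochromatic] = 2·(1/2)^3 = 2^{1 − 3} = 1/4.
Summing: E[X] = C(5, 3) · 2^{1 − 3} = 10 · 1/4 = 5/2.
Numerically: E[X] ≈ 2.500000.

E[X] = C(5,3)·2^(1−C(3,2)) = 5/2 ≈ 2.500000.


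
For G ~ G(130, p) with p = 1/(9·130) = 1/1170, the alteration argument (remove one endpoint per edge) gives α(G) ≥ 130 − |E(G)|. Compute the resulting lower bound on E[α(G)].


E[|E(G)|] = C(130, 2)·p = 8385 · (1/1170) = 43/6.
E[α(G)] ≥ n − E[|E(G)|] = 130 − 43/6 = 737/6.
Numerically: ≈ 122.833.
(This is only a lower bound; the true E[α(G)] may be larger.)

E[α(G)] ≥ 737/6 ≈ 122.833.


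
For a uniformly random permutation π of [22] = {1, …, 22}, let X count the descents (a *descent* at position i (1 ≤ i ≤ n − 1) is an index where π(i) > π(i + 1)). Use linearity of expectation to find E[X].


Write X = Σ X_I over i = 1, …, 21, with X_I the indicator of one descent.
There are 21 indicators.
For each fixed i, the pair (π(i), π(i+1)) is a uniformly random ordered pair of distinct values from {1, …, 22}; by symmetry P[π(i) > π(i+1)] = 1/2.
By linearity: E[X] = 21 · (1/2) = (22 − 1) · (1/2) = 21/2 ≈ 10.500000.

E[X] = 21/2 = 10.500000.


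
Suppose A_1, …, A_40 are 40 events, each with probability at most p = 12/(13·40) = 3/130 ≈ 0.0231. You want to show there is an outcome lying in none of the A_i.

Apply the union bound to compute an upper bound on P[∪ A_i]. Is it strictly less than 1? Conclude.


Union bound: P[∪_{i=1}^{40} A_i] ≤ Σ_i P[A_i] ≤ 40·p = 40·(3/130) = 12/13.
Numerically: 12/13 ≈ 0.9231.
Is 12/13 < 1? YES.
Since P[∪ A_i] ≤ 12/13 < 1, the complement has P[∩ A_i^c] ≥ 1 − 12/13 = 1/13 > 0, so some outcome avoids every A_i.

40·p = 12/13 ≈ 0.9231; existence CERTIFIED by the union bound.


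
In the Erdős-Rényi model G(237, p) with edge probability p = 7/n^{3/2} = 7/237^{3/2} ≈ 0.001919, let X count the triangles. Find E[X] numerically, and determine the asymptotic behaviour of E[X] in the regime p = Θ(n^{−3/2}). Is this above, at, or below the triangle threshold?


Number of potential triangles: C(237, 3) = 2190670.
Each occurs with probability p³ ≈ (0.001919)³ ≈ 7.061981e-09.
By linearity: E[X] = C(237, 3)·p³ ≈ 2190670 · 7.061981e-09 ≈ 0.0155.
Since α = 3/2 > 1, p = c/n^{3/2} = o(1/n) is below the triangle threshold p ~ 1/n. Asymptotically E[X] ~ (c³/6)·n^{3(1−α)} = (7³/6)·n^{-1.5} → 0, so by Markov's inequality G has no triangles w.h.p.

E[X] ≈ 0.0155; in regime p = Θ(1/n^{3/2}) E[X] tends to 0 (below the triangle threshold p ~ 1/n).


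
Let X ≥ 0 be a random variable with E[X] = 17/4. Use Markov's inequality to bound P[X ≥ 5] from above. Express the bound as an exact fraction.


μ = E[X] = 17/4, a = 5.
Markov: P[X ≥ 5] ≤ μ/a = (17/4)/5 = 17/20.
Numerically: ≈ 0.850.
(Since a = 5 > μ = 4.250, the bound 17/20 is < 1 and informative.)

P[X ≥ 5] ≤ 17/20 ≈ 0.850.


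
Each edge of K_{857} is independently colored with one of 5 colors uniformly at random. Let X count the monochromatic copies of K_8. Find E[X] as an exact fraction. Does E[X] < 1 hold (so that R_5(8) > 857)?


E[X] = C(857, 8) · 5^{1 − 28} = 6983854138365964575 · 5^{−27} = 6983854138365964575/7450580596923828125.
As a reduced fraction: E[X] = 279354165534638583/298023223876953125 ≈ 0.93736.
Is E[X] < 1? YES.
Since E[X] < 1, there exists a 5-coloring of K_{857} with no monochromatic K_8; hence R_5(8) > 857.

E[X] = 279354165534638583/298023223876953125 ≈ 0.93736; E[X] < 1, so R_5(8) > 857.


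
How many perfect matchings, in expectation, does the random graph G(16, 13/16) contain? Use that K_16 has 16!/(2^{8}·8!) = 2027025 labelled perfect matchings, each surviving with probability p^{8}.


K_16 has 16!/(2^{8}·8!) = 2027025 labelled perfect matchings.
For each such perfect matching H, let X_H = 1 if all 8 edges of H are present in G. Then P[X_H = 1] = p^{8} = (13/16)^{8} = 815730721/4294967296.
By linearity of expectation: E[X] = Σ_H E[X_H] = 2027025 · p^{8} = 2027025 · 815730721/4294967296 = 1653506564735025/4294967296.
Numerically: E[X] ≈ 3.85e+05.

E[X] = 2027025 · (13/16)^{8} = 1653506564735025/4294967296 ≈ 3.85e+05.


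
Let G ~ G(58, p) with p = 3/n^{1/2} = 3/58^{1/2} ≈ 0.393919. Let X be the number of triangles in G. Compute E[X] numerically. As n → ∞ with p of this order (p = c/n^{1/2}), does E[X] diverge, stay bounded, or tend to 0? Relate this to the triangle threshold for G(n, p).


Number of potential triangles: C(58, 3) = 30856.
Each occurs with probability p³ ≈ (0.393919)³ ≈ 6.11254084e-02.
By linearity: E[X] = C(58, 3)·p³ ≈ 30856 · 6.11254084e-02 ≈ 1886.085602.
Since α = 1/2 < 1, p = c/n^{1/2} ≫ 1/n is above the triangle threshold p ~ 1/n. Asymptotically E[X] ~ (c³/6)·n^{3(1−α)} = (3³/6)·n^{1.5} → ∞; triangles are abundant w.h.p.

E[X] ≈ 1886.085602; in regime p = Θ(1/n^{1/2}) E[X] diverges (above the triangle threshold p ~ 1/n).


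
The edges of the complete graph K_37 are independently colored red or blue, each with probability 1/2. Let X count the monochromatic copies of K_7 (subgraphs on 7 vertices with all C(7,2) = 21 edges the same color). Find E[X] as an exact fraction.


Let X = Σ_S X_S over the C(37, 7) = 10295472 subsets S of size 7, where X_S = 1 if the K_7 on S is monochromatic.
For a fixed S, the K_7 on S has C(7, 2) = 21 edges. P[all 21 edges red] = (1/2)^21, and likewise for blue, so P[monochromatic] = 2·(1/2)^21 = 2^{1 − 21} = 1/1048576.
By linearity: E[X] = C(37, 7) · 2^{1 − 21} = 10295472 · 1/1048576 = 643467/65536.
Numerically: E[X] ≈ 9.8185.

E[X] = C(37,7)·2^(1−C(7,2)) = 643467/65536 ≈ 9.8185.


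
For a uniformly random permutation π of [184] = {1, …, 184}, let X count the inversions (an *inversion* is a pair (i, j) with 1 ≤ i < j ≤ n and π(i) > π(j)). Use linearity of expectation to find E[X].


Write X = Σ X_I over the C(184, 2) = 16836 pairs i < j, with X_I the indicator of one inversion.
There are 16836 indicators.
For each fixed pair i < j, the values π(i) and π(j) are two distinct elements of {1, …, 184} in uniformly random order; by symmetry P[π(i) > π(j)] = 1/2.
By linearity: E[X] = 16836 · (1/2) = C(184, 2) · (1/2) = 16836/2 = 8418 ≈ 8418.0000.

E[X] = 8418 = 8418.0000.


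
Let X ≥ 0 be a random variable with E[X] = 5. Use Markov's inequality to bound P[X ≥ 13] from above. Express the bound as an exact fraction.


μ = E[X] = 5, a = 13.
Markov: P[X ≥ 13] ≤ μ/a = (5)/13 = 5/13.
Numerically: ≈ 0.385.
(Since a = 13 > μ = 5.000, the bound 5/13 is < 1 and informative.)

P[X ≥ 13] ≤ 5/13 ≈ 0.385.


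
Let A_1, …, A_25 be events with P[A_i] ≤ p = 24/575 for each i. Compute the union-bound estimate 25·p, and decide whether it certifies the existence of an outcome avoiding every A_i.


Union bound: P[∪_{i=1}^{25} A_i] ≤ Σ_i P[A_i] ≤ 25·p = 25·(24/575) = 24/23.
Numerically: 24/23 ≈ 1.0435.
Is 24/23 < 1? NO.
Since the bound 24/23 is ≥ 1, the union bound is uninformative here; it does NOT by itself certify existence.

25·p = 24/23 ≈ 1.0435; existence NOT certified by the union bound.


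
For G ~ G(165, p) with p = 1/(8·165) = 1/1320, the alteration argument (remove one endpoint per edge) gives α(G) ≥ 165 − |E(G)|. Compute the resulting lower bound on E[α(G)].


E[|E(G)|] = C(165, 2)·p = 13530 · (1/1320) = 41/4.
E[α(G)] ≥ n − E[|E(G)|] = 165 − 41/4 = 619/4.
Numerically: ≈ 154.7500.
(This is only a lower bound; the true E[α(G)] may be larger.)

E[α(G)] ≥ 619/4 ≈ 154.7500.


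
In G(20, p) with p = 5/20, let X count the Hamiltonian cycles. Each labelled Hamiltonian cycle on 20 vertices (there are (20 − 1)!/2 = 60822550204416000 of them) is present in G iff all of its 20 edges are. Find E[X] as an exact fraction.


K_20 has (20 − 1)!/2 = 60822550204416000 labelled Hamiltonian cycles.
For each such Hamiltonian cycle H, let X_H = 1 if all 20 edges of H are present in G. Then P[X_H = 1] = p^{20} = (1/4)^{20} = 1/1099511627776.
By linearity: E[X] = Σ_H E[X_H] = 60822550204416000 · p^{20} = 60822550204416000 · 1/1099511627776 = 1856156927625/33554432.
Numerically: E[X] ≈ 5.532e+04.

E[X] = 60822550204416000 · (1/4)^{20} = 1856156927625/33554432 ≈ 5.532e+04.


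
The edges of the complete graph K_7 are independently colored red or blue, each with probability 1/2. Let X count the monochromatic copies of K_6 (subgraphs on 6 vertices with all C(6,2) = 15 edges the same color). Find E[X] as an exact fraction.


Let X = Σ_S X_S over the C(7, 6) = 7 subsets S of size 6, where X_S = 1 if the K_6 on S is monochromatic.
For a fixed S, the K_6 on S has C(6, 2) = 15 edges. P[all 15 edges red] = (1/2)^15, and likewise for blue, so P[monochromatic] = 2·(1/2)^15 = 2^{1 − 15} = 1/16384.
By linearity: E[X] = C(7, 6) · 2^{1 − 15} = 7 · 1/16384 = 7/16384.
Numerically: E[X] ≈ 0.000.

E[X] = C(7,6)·2^(1−C(6,2)) = 7/16384 ≈ 0.000.


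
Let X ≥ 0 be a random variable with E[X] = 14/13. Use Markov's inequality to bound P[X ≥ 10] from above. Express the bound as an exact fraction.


μ = E[X] = 14/13, a = 10.
Markov: P[X ≥ 10] ≤ μ/a = (14/13)/10 = 7/65.
Numerically: ≈ 0.10769.
(Since a = 10 > μ = 1.07692, the bound 7/65 is < 1 and informative.)

P[X ≥ 10] ≤ 7/65 ≈ 0.10769.


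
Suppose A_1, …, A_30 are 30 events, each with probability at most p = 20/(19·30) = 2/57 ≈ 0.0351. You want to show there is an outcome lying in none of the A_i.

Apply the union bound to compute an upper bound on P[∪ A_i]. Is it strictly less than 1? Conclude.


Union bound: P[∪_{i=1}^{30} A_i] ≤ Σ_i P[A_i] ≤ 30·p = 30·(2/57) = 20/19.
Numerically: 20/19 ≈ 1.0526.
Is 20/19 < 1? NO.
Since the bound 20/19 is ≥ 1, the union bound is uninformative here; it does NOT by itself certify existence.

30·p = 20/19 ≈ 1.0526; existence NOT certified by the union bound.


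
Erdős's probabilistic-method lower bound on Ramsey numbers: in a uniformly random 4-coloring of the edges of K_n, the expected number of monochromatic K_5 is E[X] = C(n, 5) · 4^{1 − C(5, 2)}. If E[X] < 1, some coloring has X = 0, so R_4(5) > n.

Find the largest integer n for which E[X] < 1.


We need C(n, 5) · 4^{1 − 10} < 1, i.e. C(n, 5) < 4^{10 − 1} = 262144.
Check values of n near the boundary:
  n = 29: C(29, 5) = 118755; 118755 < 262144? YES
  n = 30: C(30, 5) = 142506; 142506 < 262144? YES
  n = 31: C(31, 5) = 169911; 169911 < 262144? YES
  n = 32: C(32, 5) = 201376; 201376 < 262144? YES
  n = 33: C(33, 5) = 237336; 237336 < 262144? YES
  n = 34: C(34, 5) = 278256; 278256 < 262144? NO
The largest n with C(n, 5) < 262144 is n = 33 (where E[X] = 29667/32768 ≈ 0.905). Hence R_4(5) > 33, i.e. R_4(5) ≥ 34.

Largest n = 33; hence R_4(5) > 33.


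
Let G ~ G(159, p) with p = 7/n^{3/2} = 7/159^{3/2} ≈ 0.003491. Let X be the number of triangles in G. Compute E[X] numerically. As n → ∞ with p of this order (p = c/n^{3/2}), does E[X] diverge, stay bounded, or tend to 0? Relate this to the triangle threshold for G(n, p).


Number of potential triangles: C(159, 3) = 657359.
Each occurs with probability p³ ≈ (0.003491)³ ≈ 4.256053e-08.
By linearity: E[X] = C(159, 3)·p³ ≈ 657359 · 4.256053e-08 ≈ 0.0280.
Since α = 3/2 > 1, p = c/n^{3/2} = o(1/n) is below the triangle threshold p ~ 1/n. Asymptotically E[X] ~ (c³/6)·n^{3(1−α)} = (7³/6)·n^{-1.5} → 0, so by Markov's inequality G has no triangles w.h.p.

E[X] ≈ 0.0280; in regime p = Θ(1/n^{3/2}) E[X] tends to 0 (below the triangle threshold p ~ 1/n).


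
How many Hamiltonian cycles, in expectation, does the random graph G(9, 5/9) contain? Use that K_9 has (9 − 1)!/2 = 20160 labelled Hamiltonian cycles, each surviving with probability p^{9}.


K_9 has (9 − 1)!/2 = 20160 labelled Hamiltonian cycles.
For each such Hamiltonian cycle H, let X_H = 1 if all 9 edges of H are present in G. Then P[X_H = 1] = p^{9} = (5/9)^{9} = 1953125/387420489.
By linearity: E[X] = Σ_H E[X_H] = 20160 · p^{9} = 20160 · 1953125/387420489 = 4375000000/43046721.
Numerically: E[X] ≈ 101.6.

E[X] = 20160 · (5/9)^{9} = 4375000000/43046721 ≈ 101.6.


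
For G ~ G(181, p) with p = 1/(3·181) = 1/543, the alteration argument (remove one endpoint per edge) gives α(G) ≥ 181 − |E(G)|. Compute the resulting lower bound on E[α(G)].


E[|E(G)|] = C(181, 2)·p = 16290 · (1/543) = 30.
E[α(G)] ≥ n − E[|E(G)|] = 181 − 30 = 151.
Numerically: ≈ 151.000.
(This is only a lower bound; the true E[α(G)] may be larger.)

E[α(G)] ≥ 151 ≈ 151.000.


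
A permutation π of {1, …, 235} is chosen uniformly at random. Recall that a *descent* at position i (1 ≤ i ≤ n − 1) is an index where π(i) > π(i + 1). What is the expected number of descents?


Write X = Σ X_I over i = 1, …, 234, with X_I the indicator of one descent.
There are 234 indicators.
For each fixed i, the pair (π(i), π(i+1)) is a uniformly random ordered pair of distinct values from {1, …, 235}; by symmetry P[π(i) > π(i+1)] = 1/2.
By linearity: E[X] = 234 · (1/2) = (235 − 1) · (1/2) = 117 ≈ 117.00000.

E[X] = 117 = 117.00000.


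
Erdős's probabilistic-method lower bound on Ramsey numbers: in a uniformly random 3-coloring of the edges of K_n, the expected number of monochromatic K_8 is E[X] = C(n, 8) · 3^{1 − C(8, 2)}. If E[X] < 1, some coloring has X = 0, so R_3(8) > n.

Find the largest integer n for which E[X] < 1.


We need C(n, 8) · 3^{1 − 28} < 1, i.e. C(n, 8) < 3^{28 − 1} = 7625597484987.
Check values of n near the boundary:
  n = 152: C(152, 8) = 5859727868575; 5859727868575 < 7625597484987? YES
  n = 153: C(153, 8) = 6183023199255; 6183023199255 < 7625597484987? YES
  n = 154: C(154, 8) = 6521818990995; 6521818990995 < 7625597484987? YES
  n = 155: C(155, 8) = 6876747915675; 6876747915675 < 7625597484987? YES
  n = 156: C(156, 8) = 7248464019225; 7248464019225 < 7625597484987? YES
  n = 157: C(157, 8) = 7637643295425; 7637643295425 < 7625597484987? NO
  n = 158: C(158, 8) = 8044984271181; 8044984271181 < 7625597484987? NO
  n = 159: C(159, 8) = 8471208603429; 8471208603429 < 7625597484987? NO
The largest n with C(n, 8) < 7625597484987 is n = 156 (where E[X] = 805384891025/847288609443 ≈ 0.9505). Hence R_3(8) > 156, i.e. R_3(8) ≥ 157.

Largest n = 156; hence R_3(8) > 156.


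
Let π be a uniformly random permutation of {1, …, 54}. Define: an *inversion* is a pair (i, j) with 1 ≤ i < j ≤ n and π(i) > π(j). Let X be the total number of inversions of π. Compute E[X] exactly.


Write X = Σ X_I over the C(54, 2) = 1431 pairs i < j, with X_I the indicator of one inversion.
There are 1431 indicators.
For each fixed pair i < j, the values π(i) and π(j) are two distinct elements of {1, …, 54} in uniformly random order; by symmetry P[π(i) > π(j)] = 1/2.
By linearity: E[X] = 1431 · (1/2) = C(54, 2) · (1/2) = 1431/2 = 1431/2 ≈ 715.500000.

E[X] = 1431/2 = 715.500000.


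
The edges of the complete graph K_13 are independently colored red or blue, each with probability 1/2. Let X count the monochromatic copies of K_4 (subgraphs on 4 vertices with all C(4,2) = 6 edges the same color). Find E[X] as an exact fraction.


Let X = Σ_S X_S over the C(13, 4) = 715 subsets S of size 4, where X_S = 1 if the K_4 on S is monochromatic.
For a fixed S, the K_4 on S has C(4, 2) = 6 edges. P[all 6 edges red] = (1/2)^6, and likewise for blue, so P[monochromatic] = 2·(1/2)^6 = 2^{1 − 6} = 1/32.
By linearity of expectation: E[X] = C(13, 4) · 2^{1 − 6} = 715 · 1/32 = 715/32.
Numerically: E[X] ≈ 22.34375.

E[X] = C(13,4)·2^(1−C(4,2)) = 715/32 ≈ 22.34375.


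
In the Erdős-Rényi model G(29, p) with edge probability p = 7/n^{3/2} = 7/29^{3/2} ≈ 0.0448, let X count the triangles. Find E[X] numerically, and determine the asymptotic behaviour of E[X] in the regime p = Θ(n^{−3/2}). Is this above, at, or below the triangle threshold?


Number of potential triangles: C(29, 3) = 3654.
Each occurs with probability p³ ≈ (0.0448)³ ≈ 9.00540e-05.
By linearity: E[X] = C(29, 3)·p³ ≈ 3654 · 9.00540e-05 ≈ 0.329.
Since α = 3/2 > 1, p = c/n^{3/2} = o(1/n) is below the triangle threshold p ~ 1/n. Asymptotically E[X] ~ (c³/6)·n^{3(1−α)} = (7³/6)·n^{-1.5} → 0, so by Markov's inequality G has no triangles w.h.p.

E[X] ≈ 0.329; in regime p = Θ(1/n^{3/2}) E[X] tends to 0 (below the triangle threshold p ~ 1/n).


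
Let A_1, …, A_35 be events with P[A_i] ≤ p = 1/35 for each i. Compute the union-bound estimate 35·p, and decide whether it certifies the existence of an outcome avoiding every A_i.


Union bound: P[∪_{i=1}^{35} A_i] ≤ Σ_i P[A_i] ≤ 35·p = 35·(1/35) = 1.
Numerically: 1 ≈ 1.0000000.
Is 1 < 1? NO.
Since the bound 1 is ≥ 1, the union bound is uninformative here; it does NOT by itself certify existence.

35·p = 1 ≈ 1.0000000; existence NOT certified by the union bound.


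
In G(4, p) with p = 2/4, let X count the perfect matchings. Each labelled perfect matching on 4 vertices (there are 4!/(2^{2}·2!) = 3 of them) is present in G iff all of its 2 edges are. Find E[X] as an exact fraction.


K_4 has 4!/(2^{2}·2!) = 3 labelled perfect matchings.
For each such perfect matching H, let X_H = 1 if all 2 edges of H are present in G. Then P[X_H = 1] = p^{2} = (1/2)^{2} = 1/4.
By linearity: E[X] = Σ_H E[X_H] = 3 · p^{2} = 3 · 1/4 = 3/4.
Numerically: E[X] ≈ 0.75.

E[X] = 3 · (1/2)^{2} = 3/4 ≈ 0.75.


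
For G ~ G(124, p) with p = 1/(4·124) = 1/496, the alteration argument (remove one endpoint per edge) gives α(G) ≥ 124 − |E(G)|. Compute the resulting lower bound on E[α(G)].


E[|E(G)|] = C(124, 2)·p = 7626 · (1/496) = 123/8.
E[α(G)] ≥ n − E[|E(G)|] = 124 − 123/8 = 869/8.
Numerically: ≈ 108.625.
(This is only a lower bound; the true E[α(G)] may be larger.)

E[α(G)] ≥ 869/8 ≈ 108.625.


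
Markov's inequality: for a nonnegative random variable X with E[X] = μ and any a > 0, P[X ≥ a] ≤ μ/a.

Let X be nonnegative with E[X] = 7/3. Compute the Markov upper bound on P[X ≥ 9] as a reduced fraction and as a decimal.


μ = E[X] = 7/3, a = 9.
Markov: P[X ≥ 9] ≤ μ/a = (7/3)/9 = 7/27.
Numerically: ≈ 0.25926.
(Since a = 9 > μ = 2.33333, the bound 7/27 is < 1 and informative.)

P[X ≥ 9] ≤ 7/27 ≈ 0.25926.


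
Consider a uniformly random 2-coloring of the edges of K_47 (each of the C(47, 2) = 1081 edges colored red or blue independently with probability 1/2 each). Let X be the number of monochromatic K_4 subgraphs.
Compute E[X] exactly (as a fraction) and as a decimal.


Let X = Σ_S X_S over the C(47, 4) = 178365 subsets S of size 4, where X_S = 1 if the K_4 on S is monochromatic.
For a fixed S, the K_4 on S has C(4, 2) = 6 edges. P[all 6 edges red] = (1/2)^6, and likewise for blue, so P[monochromatic] = 2·(1/2)^6 = 2^{1 − 6} = 1/32.
Summing: E[X] = C(47, 4) · 2^{1 − 6} = 178365 · 1/32 = 178365/32.
Numerically: E[X] ≈ 5573.90625.

E[X] = C(47,4)·2^(1−C(4,2)) = 178365/32 ≈ 5573.90625.


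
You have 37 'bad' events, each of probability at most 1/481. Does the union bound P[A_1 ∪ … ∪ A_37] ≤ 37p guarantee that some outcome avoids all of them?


Union bound: P[∪_{i=1}^{37} A_i] ≤ Σ_i P[A_i] ≤ 37·p = 37·(1/481) = 1/13.
Numerically: 1/13 ≈ 0.0769.
Is 1/13 < 1? YES.
Since P[∪ A_i] ≤ 1/13 < 1, the complement has P[∩ A_i^c] ≥ 1 − 1/13 = 12/13 > 0, so some outcome avoids every A_i.

37·p = 1/13 ≈ 0.0769; existence CERTIFIED by the union bound.


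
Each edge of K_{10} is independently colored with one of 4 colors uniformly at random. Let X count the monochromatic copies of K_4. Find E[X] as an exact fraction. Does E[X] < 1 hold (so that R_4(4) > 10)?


E[X] = C(10, 4) · 4^{1 − 6} = 210 · 4^{−5} = 210/1024.
As a reduced fraction: E[X] = 105/512 ≈ 0.2050781.
Is E[X] < 1? YES.
Since E[X] < 1, there exists a 4-coloring of K_{10} with no monochromatic K_4; hence R_4(4) > 10.

E[X] = 105/512 ≈ 0.2050781; E[X] < 1, so R_4(4) > 10.


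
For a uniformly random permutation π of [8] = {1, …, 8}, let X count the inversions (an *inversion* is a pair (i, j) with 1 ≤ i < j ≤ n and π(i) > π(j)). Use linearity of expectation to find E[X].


Write X = Σ X_I over the C(8, 2) = 28 pairs i < j, with X_I the indicator of one inversion.
There are 28 indicators.
For each fixed pair i < j, the values π(i) and π(j) are two distinct elements of {1, …, 8} in uniformly random order; by symmetry P[π(i) > π(j)] = 1/2.
By linearity: E[X] = 28 · (1/2) = C(8, 2) · (1/2) = 28/2 = 14 ≈ 14.000000.

E[X] = 14 = 14.000000.


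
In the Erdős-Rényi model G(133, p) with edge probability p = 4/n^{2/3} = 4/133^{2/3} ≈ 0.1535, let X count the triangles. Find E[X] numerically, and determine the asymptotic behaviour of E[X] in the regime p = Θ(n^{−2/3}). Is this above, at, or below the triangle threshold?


Number of potential triangles: C(133, 3) = 383306.
Each occurs with probability p³ ≈ (0.1535)³ ≈ 3.618068e-03.
By linearity: E[X] = C(133, 3)·p³ ≈ 383306 · 3.618068e-03 ≈ 1386.8271.
Since α = 2/3 < 1, p = c/n^{2/3} ≫ 1/n is above the triangle threshold p ~ 1/n. Asymptotically E[X] ~ (c³/6)·n^{3(1−α)} = (4³/6)·n^{1} → ∞; triangles are abundant w.h.p.

E[X] ≈ 1386.8271; in regime p = Θ(1/n^{2/3}) E[X] diverges (above the triangle threshold p ~ 1/n).


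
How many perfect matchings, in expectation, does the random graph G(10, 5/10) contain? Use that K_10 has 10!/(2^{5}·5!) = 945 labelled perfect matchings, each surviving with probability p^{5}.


K_10 has 10!/(2^{5}·5!) = 945 labelled perfect matchings.
For each such perfect matching H, let X_H = 1 if all 5 edges of H are present in G. Then P[X_H = 1] = p^{5} = (1/2)^{5} = 1/32.
By linearity: E[X] = Σ_H E[X_H] = 945 · p^{5} = 945 · 1/32 = 945/32.
Numerically: E[X] ≈ 29.531.

E[X] = 945 · (1/2)^{5} = 945/32 ≈ 29.531.


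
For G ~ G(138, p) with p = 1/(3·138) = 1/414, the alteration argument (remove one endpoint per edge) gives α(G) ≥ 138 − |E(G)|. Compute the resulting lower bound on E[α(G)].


E[|E(G)|] = C(138, 2)·p = 9453 · (1/414) = 137/6.
E[α(G)] ≥ n − E[|E(G)|] = 138 − 137/6 = 691/6.
Numerically: ≈ 115.167.
(This is only a lower bound; the true E[α(G)] may be larger.)

E[α(G)] ≥ 691/6 ≈ 115.167.


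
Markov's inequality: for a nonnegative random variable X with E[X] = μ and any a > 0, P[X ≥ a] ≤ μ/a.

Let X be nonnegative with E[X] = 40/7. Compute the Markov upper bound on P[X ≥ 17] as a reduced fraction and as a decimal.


μ = E[X] = 40/7, a = 17.
Markov: P[X ≥ 17] ≤ μ/a = (40/7)/17 = 40/119.
Numerically: ≈ 0.336.
(Since a = 17 > μ = 5.714, the bound 40/119 is < 1 and informative.)

P[X ≥ 17] ≤ 40/119 ≈ 0.336.


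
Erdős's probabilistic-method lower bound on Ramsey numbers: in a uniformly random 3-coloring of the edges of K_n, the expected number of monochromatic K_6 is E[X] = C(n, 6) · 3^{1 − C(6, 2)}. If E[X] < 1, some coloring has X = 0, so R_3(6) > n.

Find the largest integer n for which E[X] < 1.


We need C(n, 6) · 3^{1 − 15} < 1, i.e. C(n, 6) < 3^{15 − 1} = 4782969.
Check values of n near the boundary:
  n = 40: C(40, 6) = 3838380; 3838380 < 4782969? YES
  n = 41: C(41, 6) = 4496388; 4496388 < 4782969? YES
  n = 42: C(42, 6) = 5245786; 5245786 < 4782969? NO
  n = 43: C(43, 6) = 6096454; 6096454 < 4782969? NO
The largest n with C(n, 6) < 4782969 is n = 41 (where E[X] = 1498796/1594323 ≈ 0.94008). Hence R_3(6) > 41, i.e. R_3(6) ≥ 42.

Largest n = 41; hence R_3(6) > 41.


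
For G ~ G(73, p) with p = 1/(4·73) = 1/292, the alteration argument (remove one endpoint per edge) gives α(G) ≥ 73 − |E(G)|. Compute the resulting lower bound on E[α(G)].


E[|E(G)|] = C(73, 2)·p = 2628 · (1/292) = 9.
E[α(G)] ≥ n − E[|E(G)|] = 73 − 9 = 64.
Numerically: ≈ 64.0000.
(This is only a lower bound; the true E[α(G)] may be larger.)

E[α(G)] ≥ 64 ≈ 64.0000.


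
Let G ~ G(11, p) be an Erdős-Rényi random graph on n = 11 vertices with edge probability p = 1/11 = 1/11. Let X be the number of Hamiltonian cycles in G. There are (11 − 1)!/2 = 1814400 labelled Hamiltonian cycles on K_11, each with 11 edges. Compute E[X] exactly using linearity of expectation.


K_11 has (11 − 1)!/2 = 1814400 labelled Hamiltonian cycles.
For each such Hamiltonian cycle H, let X_H = 1 if all 11 edges of H are present in G. Then P[X_H = 1] = p^{11} = (1/11)^{11} = 1/285311670611.
By linearity of expectation: E[X] = Σ_H E[X_H] = 1814400 · p^{11} = 1814400 · 1/285311670611 = 1814400/285311670611.
Numerically: E[X] ≈ 6.359e-06.

E[X] = 1814400 · (1/11)^{11} = 1814400/285311670611 ≈ 6.359e-06.


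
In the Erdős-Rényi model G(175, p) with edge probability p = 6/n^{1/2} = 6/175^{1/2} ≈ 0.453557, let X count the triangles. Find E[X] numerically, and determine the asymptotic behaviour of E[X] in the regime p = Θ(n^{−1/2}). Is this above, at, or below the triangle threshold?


Number of potential triangles: C(175, 3) = 877975.
Each occurs with probability p³ ≈ (0.453557)³ ≈ 9.33032299e-02.
By linearity: E[X] = C(175, 3)·p³ ≈ 877975 · 9.33032299e-02 ≈ 81917.903279.
Since α = 1/2 < 1, p = c/n^{1/2} ≫ 1/n is above the triangle threshold p ~ 1/n. Asymptotically E[X] ~ (c³/6)·n^{3(1−α)} = (6³/6)·n^{1.5} → ∞; triangles are abundant w.h.p.

E[X] ≈ 81917.903279; in regime p = Θ(1/n^{1/2}) E[X] diverges (above the triangle threshold p ~ 1/n).


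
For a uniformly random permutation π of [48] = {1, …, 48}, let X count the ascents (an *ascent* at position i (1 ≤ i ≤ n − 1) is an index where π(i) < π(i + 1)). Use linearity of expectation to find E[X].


Write X = Σ X_I over i = 1, …, 47, with X_I the indicator of one ascent.
There are 47 indicators.
For each fixed i, the pair (π(i), π(i+1)) is a uniformly random ordered pair of distinct values from {1, …, 48}; by symmetry P[π(i) < π(i+1)] = 1/2.
By linearity: E[X] = 47 · (1/2) = (48 − 1) · (1/2) = 47/2 ≈ 23.500.

E[X] = 47/2 = 23.500.


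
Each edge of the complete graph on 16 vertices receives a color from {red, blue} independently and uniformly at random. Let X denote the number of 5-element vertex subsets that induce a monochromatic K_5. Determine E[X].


Let X = Σ_S X_S over the C(16, 5) = 4368 subsets S of size 5, where X_S = 1 if the K_5 on S is monochromatic.
For a fixed S, the K_5 on S has C(5, 2) = 10 edges. P[all 10 edges red] = (1/2)^10, and likewise for blue, so P[monochromatic] = 2·(1/2)^10 = 2^{1 − 10} = 1/512.
By linearity: E[X] = C(16, 5) · 2^{1 − 10} = 4368 · 1/512 = 273/32.
Numerically: E[X] ≈ 8.531250.

E[X] = C(16,5)·2^(1−C(5,2)) = 273/32 ≈ 8.531250.


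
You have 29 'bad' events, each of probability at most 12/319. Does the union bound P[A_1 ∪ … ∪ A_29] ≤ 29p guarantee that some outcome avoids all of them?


Union bound: P[∪_{i=1}^{29} A_i] ≤ Σ_i P[A_i] ≤ 29·p = 29·(12/319) = 12/11.
Numerically: 12/11 ≈ 1.09091.
Is 12/11 < 1? NO.
Since the bound 12/11 is ≥ 1, the union bound is uninformative here; it does NOT by itself certify existence.

29·p = 12/11 ≈ 1.09091; existence NOT certified by the union bound.


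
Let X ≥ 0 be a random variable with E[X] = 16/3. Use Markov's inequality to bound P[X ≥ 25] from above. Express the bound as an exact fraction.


μ = E[X] = 16/3, a = 25.
Markov: P[X ≥ 25] ≤ μ/a = (16/3)/25 = 16/75.
Numerically: ≈ 0.213.
(Since a = 25 > μ = 5.333, the bound 16/75 is < 1 and informative.)

P[X ≥ 25] ≤ 16/75 ≈ 0.213.


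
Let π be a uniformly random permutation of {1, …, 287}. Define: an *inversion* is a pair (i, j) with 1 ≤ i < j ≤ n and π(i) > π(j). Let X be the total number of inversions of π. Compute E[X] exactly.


Write X = Σ X_I over the C(287, 2) = 41041 pairs i < j, with X_I the indicator of one inversion.
There are 41041 indicators.
For each fixed pair i < j, the values π(i) and π(j) are two distinct elements of {1, …, 287} in uniformly random order; by symmetry P[π(i) > π(j)] = 1/2.
By linearity: E[X] = 41041 · (1/2) = C(287, 2) · (1/2) = 41041/2 = 41041/2 ≈ 20520.5000.

E[X] = 41041/2 = 20520.5000.


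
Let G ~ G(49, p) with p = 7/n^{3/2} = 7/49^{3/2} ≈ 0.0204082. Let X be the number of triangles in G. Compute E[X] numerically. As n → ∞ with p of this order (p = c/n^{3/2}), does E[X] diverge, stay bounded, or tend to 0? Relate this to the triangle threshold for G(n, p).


Number of potential triangles: C(49, 3) = 18424.
Each occurs with probability p³ ≈ (0.0204082)³ ≈ 8.49985975e-06.
By linearity: E[X] = C(49, 3)·p³ ≈ 18424 · 8.49985975e-06 ≈ 0.156601.
Since α = 3/2 > 1, p = c/n^{3/2} = o(1/n) is below the triangle threshold p ~ 1/n. Asymptotically E[X] ~ (c³/6)·n^{3(1−α)} = (7³/6)·n^{-1.5} → 0, so by Markov's inequality G has no triangles w.h.p.

E[X] ≈ 0.156601; in regime p = Θ(1/n^{3/2}) E[X] tends to 0 (below the triangle threshold p ~ 1/n).


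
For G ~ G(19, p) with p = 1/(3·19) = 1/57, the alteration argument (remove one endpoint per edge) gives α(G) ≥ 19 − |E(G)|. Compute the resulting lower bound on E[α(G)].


E[|E(G)|] = C(19, 2)·p = 171 · (1/57) = 3.
E[α(G)] ≥ n − E[|E(G)|] = 19 − 3 = 16.
Numerically: ≈ 16.000.
(This is only a lower bound; the true E[α(G)] may be larger.)

E[α(G)] ≥ 16 ≈ 16.000.


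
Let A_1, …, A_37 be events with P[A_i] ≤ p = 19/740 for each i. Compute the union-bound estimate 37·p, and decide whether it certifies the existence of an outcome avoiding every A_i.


Union bound: P[∪_{i=1}^{37} A_i] ≤ Σ_i P[A_i] ≤ 37·p = 37·(19/740) = 19/20.
Numerically: 19/20 ≈ 0.9500.
Is 19/20 < 1? YES.
Since P[∪ A_i] ≤ 19/20 < 1, the complement has P[∩ A_i^c] ≥ 1 − 19/20 = 1/20 > 0, so some outcome avoids every A_i.

37·p = 19/20 ≈ 0.9500; existence CERTIFIED by the union bound.


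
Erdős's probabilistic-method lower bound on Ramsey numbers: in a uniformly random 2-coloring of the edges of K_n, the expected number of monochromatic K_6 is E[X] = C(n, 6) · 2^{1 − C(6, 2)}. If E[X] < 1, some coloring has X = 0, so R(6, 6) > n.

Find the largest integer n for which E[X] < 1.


We need C(n, 6) · 2^{1 − 15} < 1, i.e. C(n, 6) < 2^{15 − 1} = 16384.
Check values of n near the boundary:
  n = 13: C(13, 6) = 1716; 1716 < 16384? YES
  n = 14: C(14, 6) = 3003; 3003 < 16384? YES
  n = 15: C(15, 6) = 5005; 5005 < 16384? YES
  n = 16: C(16, 6) = 8008; 8008 < 16384? YES
  n = 17: C(17, 6) = 12376; 12376 < 16384? YES
  n = 18: C(18, 6) = 18564; 18564 < 16384? NO
  n = 19: C(19, 6) = 27132; 27132 < 16384? NO
  n = 20: C(20, 6) = 38760; 38760 < 16384? NO
The largest n with C(n, 6) < 16384 is n = 17 (where E[X] = 1547/2048 ≈ 0.755371). Hence R(6, 6) > 17, i.e. R(6, 6) ≥ 18.

Largest n = 17; hence R(6, 6) > 17.


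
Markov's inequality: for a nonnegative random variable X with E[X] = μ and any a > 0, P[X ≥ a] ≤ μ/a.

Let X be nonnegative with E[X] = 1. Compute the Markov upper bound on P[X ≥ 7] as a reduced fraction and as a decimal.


μ = E[X] = 1, a = 7.
Markov: P[X ≥ 7] ≤ μ/a = (1)/7 = 1/7.
Numerically: ≈ 0.142857.
(Since a = 7 > μ = 1.000000, the bound 1/7 is < 1 and informative.)

P[X ≥ 7] ≤ 1/7 ≈ 0.142857.


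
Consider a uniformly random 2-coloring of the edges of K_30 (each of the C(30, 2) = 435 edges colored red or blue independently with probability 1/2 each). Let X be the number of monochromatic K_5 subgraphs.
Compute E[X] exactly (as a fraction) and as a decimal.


Let X = Σ_S X_S over the C(30, 5) = 142506 subsets S of size 5, where X_S = 1 if the K_5 on S is monochromatic.
For a fixed S, the K_5 on S has C(5, 2) = 10 edges. P[all 10 edges red] = (1/2)^10, and likewise for blue, so P[monochromatic] = 2·(1/2)^10 = 2^{1 − 10} = 1/512.
Summing: E[X] = C(30, 5) · 2^{1 − 10} = 142506 · 1/512 = 71253/256.
Numerically: E[X] ≈ 278.3320.

E[X] = C(30,5)·2^(1−C(5,2)) = 71253/256 ≈ 278.3320.


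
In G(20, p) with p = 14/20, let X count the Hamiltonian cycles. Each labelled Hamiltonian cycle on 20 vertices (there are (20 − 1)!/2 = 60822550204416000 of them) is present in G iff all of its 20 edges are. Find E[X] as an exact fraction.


K_20 has (20 − 1)!/2 = 60822550204416000 labelled Hamiltonian cycles.
For each such Hamiltonian cycle H, let X_H = 1 if all 20 edges of H are present in G. Then P[X_H = 1] = p^{20} = (7/10)^{20} = 79792266297612001/100000000000000000000.
By linearity of expectation: E[X] = Σ_H E[X_H] = 60822550204416000 · p^{20} = 60822550204416000 · 79792266297612001/100000000000000000000 = 1184855742873690605203907421/24414062500000.
Numerically: E[X] ≈ 4.85317e+13.

E[X] = 60822550204416000 · (7/10)^{20} = 1184855742873690605203907421/24414062500000 ≈ 4.85317e+13.


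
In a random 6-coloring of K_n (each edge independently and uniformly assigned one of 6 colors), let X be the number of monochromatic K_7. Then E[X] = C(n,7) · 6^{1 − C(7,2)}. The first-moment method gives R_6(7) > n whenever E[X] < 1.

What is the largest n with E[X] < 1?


We need C(n, 7) · 6^{1 − 21} < 1, i.e. C(n, 7) < 6^{21 − 1} = 3656158440062976.
Check values of n near the boundary:
  n = 564: C(564, 7) = 3469685994423792; 3469685994423792 < 3656158440062976? YES
  n = 565: C(565, 7) = 3513212521235560; 3513212521235560 < 3656158440062976? YES
  n = 566: C(566, 7) = 3557206237959440; 3557206237959440 < 3656158440062976? YES
  n = 567: C(567, 7) = 3601671315933933; 3601671315933933 < 3656158440062976? YES
  n = 568: C(568, 7) = 3646611956239704; 3646611956239704 < 3656158440062976? YES
  n = 569: C(569, 7) = 3692032389858348; 3692032389858348 < 3656158440062976? NO
  n = 570: C(570, 7) = 3737936877831720; 3737936877831720 < 3656158440062976? NO
The largest n with C(n, 7) < 3656158440062976 is n = 568 (where E[X] = 16882462760369/16926659444736 ≈ 0.997). Hence R_6(7) > 568, i.e. R_6(7) ≥ 569.

Largest n = 568; hence R_6(7) > 568.


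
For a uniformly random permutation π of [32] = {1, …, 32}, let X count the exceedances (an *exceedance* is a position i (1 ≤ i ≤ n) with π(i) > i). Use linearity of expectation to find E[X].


Write X = Σ_{i=1}^{32} X_i, where X_i = 1_{π(i) > i}.
For each fixed i, π(i) is uniform over {1, …, 32} (marginal of a uniform permutation), so P[π(i) > i] = (n − i)/n. Summing: Σ_{i=1}^{32} (n − i)/n = (0 + 1 + … + 31)/32 = 32(32 − 1)/(2·32) = (32 − 1)/2.
Hence E[X] = Σ_{i=1}^{32} (32 − i)/32 = 31/2 ≈ 15.5000.

E[X] = 31/2 = 15.5000.


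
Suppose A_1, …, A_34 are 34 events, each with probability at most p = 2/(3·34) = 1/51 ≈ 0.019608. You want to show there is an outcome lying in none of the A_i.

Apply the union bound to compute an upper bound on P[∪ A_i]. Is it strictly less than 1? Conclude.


Union bound: P[∪_{i=1}^{34} A_i] ≤ Σ_i P[A_i] ≤ 34·p = 34·(1/51) = 2/3.
Numerically: 2/3 ≈ 0.666667.
Is 2/3 < 1? YES.
Since P[∪ A_i] ≤ 2/3 < 1, the complement has P[∩ A_i^c] ≥ 1 − 2/3 = 1/3 > 0, so some outcome avoids every A_i.

34·p = 2/3 ≈ 0.666667; existence CERTIFIED by the union bound.
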